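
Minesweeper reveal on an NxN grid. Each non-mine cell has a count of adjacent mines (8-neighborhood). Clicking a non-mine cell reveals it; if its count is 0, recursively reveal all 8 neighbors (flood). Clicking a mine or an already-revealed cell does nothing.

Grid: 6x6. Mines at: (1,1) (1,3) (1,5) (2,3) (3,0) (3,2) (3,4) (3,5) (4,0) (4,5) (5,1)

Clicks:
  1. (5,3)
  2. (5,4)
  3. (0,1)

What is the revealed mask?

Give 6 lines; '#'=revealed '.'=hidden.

Answer: .#....
......
......
......
..###.
..###.

Derivation:
Click 1 (5,3) count=0: revealed 6 new [(4,2) (4,3) (4,4) (5,2) (5,3) (5,4)] -> total=6
Click 2 (5,4) count=1: revealed 0 new [(none)] -> total=6
Click 3 (0,1) count=1: revealed 1 new [(0,1)] -> total=7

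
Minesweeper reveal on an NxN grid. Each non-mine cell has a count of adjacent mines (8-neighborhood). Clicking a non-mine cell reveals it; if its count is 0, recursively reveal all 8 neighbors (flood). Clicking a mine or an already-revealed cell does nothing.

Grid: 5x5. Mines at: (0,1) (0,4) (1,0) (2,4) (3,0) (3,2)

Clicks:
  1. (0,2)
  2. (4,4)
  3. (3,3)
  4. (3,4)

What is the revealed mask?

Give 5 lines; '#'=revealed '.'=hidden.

Answer: ..#..
.....
.....
...##
...##

Derivation:
Click 1 (0,2) count=1: revealed 1 new [(0,2)] -> total=1
Click 2 (4,4) count=0: revealed 4 new [(3,3) (3,4) (4,3) (4,4)] -> total=5
Click 3 (3,3) count=2: revealed 0 new [(none)] -> total=5
Click 4 (3,4) count=1: revealed 0 new [(none)] -> total=5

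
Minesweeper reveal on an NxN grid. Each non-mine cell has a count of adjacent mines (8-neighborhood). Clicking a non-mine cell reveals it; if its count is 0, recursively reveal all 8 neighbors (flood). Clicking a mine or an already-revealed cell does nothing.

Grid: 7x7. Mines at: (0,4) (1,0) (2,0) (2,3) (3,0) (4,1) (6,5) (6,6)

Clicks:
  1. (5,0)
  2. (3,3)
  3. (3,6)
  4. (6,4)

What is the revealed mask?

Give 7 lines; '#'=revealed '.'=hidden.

Answer: .....##
....###
....###
..#####
..#####
#######
#####..

Derivation:
Click 1 (5,0) count=1: revealed 1 new [(5,0)] -> total=1
Click 2 (3,3) count=1: revealed 1 new [(3,3)] -> total=2
Click 3 (3,6) count=0: revealed 28 new [(0,5) (0,6) (1,4) (1,5) (1,6) (2,4) (2,5) (2,6) (3,2) (3,4) (3,5) (3,6) (4,2) (4,3) (4,4) (4,5) (4,6) (5,1) (5,2) (5,3) (5,4) (5,5) (5,6) (6,0) (6,1) (6,2) (6,3) (6,4)] -> total=30
Click 4 (6,4) count=1: revealed 0 new [(none)] -> total=30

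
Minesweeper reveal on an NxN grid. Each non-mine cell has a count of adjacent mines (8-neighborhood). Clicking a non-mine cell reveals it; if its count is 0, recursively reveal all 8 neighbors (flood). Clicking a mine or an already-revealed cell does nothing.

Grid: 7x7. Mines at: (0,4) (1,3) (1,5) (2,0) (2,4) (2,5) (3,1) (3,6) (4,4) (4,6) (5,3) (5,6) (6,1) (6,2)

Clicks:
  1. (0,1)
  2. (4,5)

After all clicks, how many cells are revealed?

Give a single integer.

Click 1 (0,1) count=0: revealed 6 new [(0,0) (0,1) (0,2) (1,0) (1,1) (1,2)] -> total=6
Click 2 (4,5) count=4: revealed 1 new [(4,5)] -> total=7

Answer: 7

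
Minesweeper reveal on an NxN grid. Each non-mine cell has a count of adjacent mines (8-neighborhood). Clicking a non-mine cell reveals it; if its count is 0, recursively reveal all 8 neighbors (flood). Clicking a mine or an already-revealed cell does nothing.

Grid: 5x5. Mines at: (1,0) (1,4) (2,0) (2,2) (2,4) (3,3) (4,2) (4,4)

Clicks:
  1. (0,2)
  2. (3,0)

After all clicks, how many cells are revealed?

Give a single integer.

Answer: 7

Derivation:
Click 1 (0,2) count=0: revealed 6 new [(0,1) (0,2) (0,3) (1,1) (1,2) (1,3)] -> total=6
Click 2 (3,0) count=1: revealed 1 new [(3,0)] -> total=7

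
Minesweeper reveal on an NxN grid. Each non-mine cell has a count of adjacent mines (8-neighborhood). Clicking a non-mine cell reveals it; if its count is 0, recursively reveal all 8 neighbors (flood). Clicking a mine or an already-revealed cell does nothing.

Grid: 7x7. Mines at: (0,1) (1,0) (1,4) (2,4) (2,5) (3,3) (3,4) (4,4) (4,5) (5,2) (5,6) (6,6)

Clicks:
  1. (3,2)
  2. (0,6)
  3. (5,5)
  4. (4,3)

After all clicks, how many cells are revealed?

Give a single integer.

Answer: 7

Derivation:
Click 1 (3,2) count=1: revealed 1 new [(3,2)] -> total=1
Click 2 (0,6) count=0: revealed 4 new [(0,5) (0,6) (1,5) (1,6)] -> total=5
Click 3 (5,5) count=4: revealed 1 new [(5,5)] -> total=6
Click 4 (4,3) count=4: revealed 1 new [(4,3)] -> total=7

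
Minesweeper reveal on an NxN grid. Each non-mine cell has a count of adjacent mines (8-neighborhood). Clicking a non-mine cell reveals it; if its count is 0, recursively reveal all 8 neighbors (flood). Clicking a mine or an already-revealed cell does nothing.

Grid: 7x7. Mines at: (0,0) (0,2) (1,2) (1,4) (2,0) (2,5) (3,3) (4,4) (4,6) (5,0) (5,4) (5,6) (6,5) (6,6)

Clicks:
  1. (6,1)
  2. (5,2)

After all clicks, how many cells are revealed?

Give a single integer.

Answer: 9

Derivation:
Click 1 (6,1) count=1: revealed 1 new [(6,1)] -> total=1
Click 2 (5,2) count=0: revealed 8 new [(4,1) (4,2) (4,3) (5,1) (5,2) (5,3) (6,2) (6,3)] -> total=9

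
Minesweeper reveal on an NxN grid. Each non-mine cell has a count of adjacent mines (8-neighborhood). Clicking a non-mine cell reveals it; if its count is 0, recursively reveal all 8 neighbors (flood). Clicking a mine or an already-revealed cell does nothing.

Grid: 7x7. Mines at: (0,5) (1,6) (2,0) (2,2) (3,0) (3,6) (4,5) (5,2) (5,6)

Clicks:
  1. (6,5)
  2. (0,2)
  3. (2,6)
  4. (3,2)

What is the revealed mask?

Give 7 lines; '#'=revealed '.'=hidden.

Answer: #####..
#####..
......#
..#....
.......
.......
.....#.

Derivation:
Click 1 (6,5) count=1: revealed 1 new [(6,5)] -> total=1
Click 2 (0,2) count=0: revealed 10 new [(0,0) (0,1) (0,2) (0,3) (0,4) (1,0) (1,1) (1,2) (1,3) (1,4)] -> total=11
Click 3 (2,6) count=2: revealed 1 new [(2,6)] -> total=12
Click 4 (3,2) count=1: revealed 1 new [(3,2)] -> total=13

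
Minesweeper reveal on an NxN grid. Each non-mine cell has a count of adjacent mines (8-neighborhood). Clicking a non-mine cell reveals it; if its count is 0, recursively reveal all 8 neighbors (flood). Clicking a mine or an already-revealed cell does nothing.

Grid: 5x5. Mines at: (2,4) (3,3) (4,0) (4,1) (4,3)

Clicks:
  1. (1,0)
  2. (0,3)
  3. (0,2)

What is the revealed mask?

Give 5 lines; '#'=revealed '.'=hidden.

Click 1 (1,0) count=0: revealed 17 new [(0,0) (0,1) (0,2) (0,3) (0,4) (1,0) (1,1) (1,2) (1,3) (1,4) (2,0) (2,1) (2,2) (2,3) (3,0) (3,1) (3,2)] -> total=17
Click 2 (0,3) count=0: revealed 0 new [(none)] -> total=17
Click 3 (0,2) count=0: revealed 0 new [(none)] -> total=17

Answer: #####
#####
####.
###..
.....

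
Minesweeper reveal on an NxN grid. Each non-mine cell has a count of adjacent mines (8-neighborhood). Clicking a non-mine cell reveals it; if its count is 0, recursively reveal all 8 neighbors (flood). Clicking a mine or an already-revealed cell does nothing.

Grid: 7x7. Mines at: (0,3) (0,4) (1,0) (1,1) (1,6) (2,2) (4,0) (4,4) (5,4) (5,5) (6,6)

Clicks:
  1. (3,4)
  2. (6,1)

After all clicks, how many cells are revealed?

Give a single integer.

Click 1 (3,4) count=1: revealed 1 new [(3,4)] -> total=1
Click 2 (6,1) count=0: revealed 14 new [(3,1) (3,2) (3,3) (4,1) (4,2) (4,3) (5,0) (5,1) (5,2) (5,3) (6,0) (6,1) (6,2) (6,3)] -> total=15

Answer: 15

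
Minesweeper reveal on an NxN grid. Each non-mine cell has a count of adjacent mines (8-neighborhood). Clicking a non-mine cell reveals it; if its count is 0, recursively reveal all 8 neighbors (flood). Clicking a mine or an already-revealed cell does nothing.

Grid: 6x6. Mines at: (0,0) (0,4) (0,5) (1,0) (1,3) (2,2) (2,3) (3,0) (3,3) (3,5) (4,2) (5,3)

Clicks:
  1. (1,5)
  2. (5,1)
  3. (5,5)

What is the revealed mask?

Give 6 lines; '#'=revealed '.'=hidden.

Answer: ......
.....#
......
......
....##
.#..##

Derivation:
Click 1 (1,5) count=2: revealed 1 new [(1,5)] -> total=1
Click 2 (5,1) count=1: revealed 1 new [(5,1)] -> total=2
Click 3 (5,5) count=0: revealed 4 new [(4,4) (4,5) (5,4) (5,5)] -> total=6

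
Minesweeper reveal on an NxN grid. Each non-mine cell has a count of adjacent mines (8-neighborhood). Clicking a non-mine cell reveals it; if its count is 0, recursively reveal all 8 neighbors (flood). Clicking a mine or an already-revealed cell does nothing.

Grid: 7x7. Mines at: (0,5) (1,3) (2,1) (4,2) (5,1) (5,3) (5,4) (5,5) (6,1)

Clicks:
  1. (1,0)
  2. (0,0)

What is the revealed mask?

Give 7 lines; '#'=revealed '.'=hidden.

Click 1 (1,0) count=1: revealed 1 new [(1,0)] -> total=1
Click 2 (0,0) count=0: revealed 5 new [(0,0) (0,1) (0,2) (1,1) (1,2)] -> total=6

Answer: ###....
###....
.......
.......
.......
.......
.......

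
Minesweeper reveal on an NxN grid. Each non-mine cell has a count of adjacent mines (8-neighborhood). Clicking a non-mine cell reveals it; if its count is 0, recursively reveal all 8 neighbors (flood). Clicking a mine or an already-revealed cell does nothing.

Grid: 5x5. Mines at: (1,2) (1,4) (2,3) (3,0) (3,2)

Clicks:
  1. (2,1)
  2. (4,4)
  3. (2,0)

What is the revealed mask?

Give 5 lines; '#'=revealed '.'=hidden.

Answer: .....
.....
##...
...##
...##

Derivation:
Click 1 (2,1) count=3: revealed 1 new [(2,1)] -> total=1
Click 2 (4,4) count=0: revealed 4 new [(3,3) (3,4) (4,3) (4,4)] -> total=5
Click 3 (2,0) count=1: revealed 1 new [(2,0)] -> total=6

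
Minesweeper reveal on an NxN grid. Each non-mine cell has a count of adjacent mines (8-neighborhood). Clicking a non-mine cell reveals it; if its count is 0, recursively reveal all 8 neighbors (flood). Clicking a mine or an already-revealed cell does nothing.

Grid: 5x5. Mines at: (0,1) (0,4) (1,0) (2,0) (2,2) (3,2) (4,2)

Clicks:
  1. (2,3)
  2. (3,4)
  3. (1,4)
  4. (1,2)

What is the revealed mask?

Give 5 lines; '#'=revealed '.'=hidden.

Click 1 (2,3) count=2: revealed 1 new [(2,3)] -> total=1
Click 2 (3,4) count=0: revealed 7 new [(1,3) (1,4) (2,4) (3,3) (3,4) (4,3) (4,4)] -> total=8
Click 3 (1,4) count=1: revealed 0 new [(none)] -> total=8
Click 4 (1,2) count=2: revealed 1 new [(1,2)] -> total=9

Answer: .....
..###
...##
...##
...##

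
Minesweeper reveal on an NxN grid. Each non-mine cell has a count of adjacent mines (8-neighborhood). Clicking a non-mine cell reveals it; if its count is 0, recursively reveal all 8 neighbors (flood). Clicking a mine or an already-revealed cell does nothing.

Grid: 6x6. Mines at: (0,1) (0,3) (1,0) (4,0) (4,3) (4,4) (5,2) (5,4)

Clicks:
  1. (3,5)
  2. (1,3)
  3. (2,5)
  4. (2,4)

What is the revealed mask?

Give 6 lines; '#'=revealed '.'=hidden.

Answer: ....##
.#####
.#####
.#####
......
......

Derivation:
Click 1 (3,5) count=1: revealed 1 new [(3,5)] -> total=1
Click 2 (1,3) count=1: revealed 1 new [(1,3)] -> total=2
Click 3 (2,5) count=0: revealed 15 new [(0,4) (0,5) (1,1) (1,2) (1,4) (1,5) (2,1) (2,2) (2,3) (2,4) (2,5) (3,1) (3,2) (3,3) (3,4)] -> total=17
Click 4 (2,4) count=0: revealed 0 new [(none)] -> total=17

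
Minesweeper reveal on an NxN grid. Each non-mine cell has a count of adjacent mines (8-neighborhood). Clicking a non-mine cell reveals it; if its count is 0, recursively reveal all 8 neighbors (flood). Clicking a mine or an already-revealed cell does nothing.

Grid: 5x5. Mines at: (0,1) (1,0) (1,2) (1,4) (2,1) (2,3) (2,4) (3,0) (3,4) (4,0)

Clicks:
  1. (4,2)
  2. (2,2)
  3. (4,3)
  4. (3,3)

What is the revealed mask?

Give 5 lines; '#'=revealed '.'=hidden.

Click 1 (4,2) count=0: revealed 6 new [(3,1) (3,2) (3,3) (4,1) (4,2) (4,3)] -> total=6
Click 2 (2,2) count=3: revealed 1 new [(2,2)] -> total=7
Click 3 (4,3) count=1: revealed 0 new [(none)] -> total=7
Click 4 (3,3) count=3: revealed 0 new [(none)] -> total=7

Answer: .....
.....
..#..
.###.
.###.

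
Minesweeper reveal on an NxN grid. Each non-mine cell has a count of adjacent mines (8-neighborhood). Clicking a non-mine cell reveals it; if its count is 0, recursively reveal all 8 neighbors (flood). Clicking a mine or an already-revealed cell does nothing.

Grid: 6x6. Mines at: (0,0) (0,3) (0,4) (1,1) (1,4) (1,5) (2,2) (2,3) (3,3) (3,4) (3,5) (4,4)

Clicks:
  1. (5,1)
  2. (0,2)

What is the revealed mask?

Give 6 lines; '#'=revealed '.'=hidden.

Click 1 (5,1) count=0: revealed 13 new [(2,0) (2,1) (3,0) (3,1) (3,2) (4,0) (4,1) (4,2) (4,3) (5,0) (5,1) (5,2) (5,3)] -> total=13
Click 2 (0,2) count=2: revealed 1 new [(0,2)] -> total=14

Answer: ..#...
......
##....
###...
####..
####..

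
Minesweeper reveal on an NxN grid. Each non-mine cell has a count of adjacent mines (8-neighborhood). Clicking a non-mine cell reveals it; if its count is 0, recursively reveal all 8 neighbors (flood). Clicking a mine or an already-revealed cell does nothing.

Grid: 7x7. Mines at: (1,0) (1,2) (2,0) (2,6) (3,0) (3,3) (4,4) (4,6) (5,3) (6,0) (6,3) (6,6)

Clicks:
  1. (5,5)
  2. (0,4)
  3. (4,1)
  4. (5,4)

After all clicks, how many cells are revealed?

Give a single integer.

Answer: 14

Derivation:
Click 1 (5,5) count=3: revealed 1 new [(5,5)] -> total=1
Click 2 (0,4) count=0: revealed 11 new [(0,3) (0,4) (0,5) (0,6) (1,3) (1,4) (1,5) (1,6) (2,3) (2,4) (2,5)] -> total=12
Click 3 (4,1) count=1: revealed 1 new [(4,1)] -> total=13
Click 4 (5,4) count=3: revealed 1 new [(5,4)] -> total=14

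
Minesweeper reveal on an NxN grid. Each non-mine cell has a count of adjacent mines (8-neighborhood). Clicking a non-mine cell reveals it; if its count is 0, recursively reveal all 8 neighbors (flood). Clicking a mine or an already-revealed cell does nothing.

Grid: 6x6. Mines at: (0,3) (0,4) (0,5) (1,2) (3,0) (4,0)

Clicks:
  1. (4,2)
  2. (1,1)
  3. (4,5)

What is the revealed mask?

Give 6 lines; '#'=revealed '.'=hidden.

Click 1 (4,2) count=0: revealed 23 new [(1,3) (1,4) (1,5) (2,1) (2,2) (2,3) (2,4) (2,5) (3,1) (3,2) (3,3) (3,4) (3,5) (4,1) (4,2) (4,3) (4,4) (4,5) (5,1) (5,2) (5,3) (5,4) (5,5)] -> total=23
Click 2 (1,1) count=1: revealed 1 new [(1,1)] -> total=24
Click 3 (4,5) count=0: revealed 0 new [(none)] -> total=24

Answer: ......
.#.###
.#####
.#####
.#####
.#####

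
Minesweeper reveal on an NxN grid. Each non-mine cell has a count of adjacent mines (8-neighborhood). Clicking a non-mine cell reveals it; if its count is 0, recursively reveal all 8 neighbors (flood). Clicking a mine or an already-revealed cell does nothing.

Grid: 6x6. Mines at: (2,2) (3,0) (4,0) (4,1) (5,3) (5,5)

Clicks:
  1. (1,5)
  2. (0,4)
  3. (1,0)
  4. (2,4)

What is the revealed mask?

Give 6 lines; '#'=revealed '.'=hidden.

Answer: ######
######
##.###
...###
...###
......

Derivation:
Click 1 (1,5) count=0: revealed 23 new [(0,0) (0,1) (0,2) (0,3) (0,4) (0,5) (1,0) (1,1) (1,2) (1,3) (1,4) (1,5) (2,0) (2,1) (2,3) (2,4) (2,5) (3,3) (3,4) (3,5) (4,3) (4,4) (4,5)] -> total=23
Click 2 (0,4) count=0: revealed 0 new [(none)] -> total=23
Click 3 (1,0) count=0: revealed 0 new [(none)] -> total=23
Click 4 (2,4) count=0: revealed 0 new [(none)] -> total=23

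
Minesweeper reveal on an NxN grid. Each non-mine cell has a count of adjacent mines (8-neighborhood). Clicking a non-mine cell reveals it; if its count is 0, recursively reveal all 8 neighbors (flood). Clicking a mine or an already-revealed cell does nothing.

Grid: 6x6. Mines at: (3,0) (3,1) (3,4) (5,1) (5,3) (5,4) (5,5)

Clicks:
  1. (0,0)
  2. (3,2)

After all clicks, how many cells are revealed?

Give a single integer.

Click 1 (0,0) count=0: revealed 18 new [(0,0) (0,1) (0,2) (0,3) (0,4) (0,5) (1,0) (1,1) (1,2) (1,3) (1,4) (1,5) (2,0) (2,1) (2,2) (2,3) (2,4) (2,5)] -> total=18
Click 2 (3,2) count=1: revealed 1 new [(3,2)] -> total=19

Answer: 19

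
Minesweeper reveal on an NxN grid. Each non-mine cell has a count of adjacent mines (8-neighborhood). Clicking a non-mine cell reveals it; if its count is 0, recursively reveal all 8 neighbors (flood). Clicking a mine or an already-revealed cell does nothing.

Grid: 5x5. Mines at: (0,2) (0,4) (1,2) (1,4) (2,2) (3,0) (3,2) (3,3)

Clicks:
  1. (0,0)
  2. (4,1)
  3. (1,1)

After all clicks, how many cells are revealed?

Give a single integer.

Click 1 (0,0) count=0: revealed 6 new [(0,0) (0,1) (1,0) (1,1) (2,0) (2,1)] -> total=6
Click 2 (4,1) count=2: revealed 1 new [(4,1)] -> total=7
Click 3 (1,1) count=3: revealed 0 new [(none)] -> total=7

Answer: 7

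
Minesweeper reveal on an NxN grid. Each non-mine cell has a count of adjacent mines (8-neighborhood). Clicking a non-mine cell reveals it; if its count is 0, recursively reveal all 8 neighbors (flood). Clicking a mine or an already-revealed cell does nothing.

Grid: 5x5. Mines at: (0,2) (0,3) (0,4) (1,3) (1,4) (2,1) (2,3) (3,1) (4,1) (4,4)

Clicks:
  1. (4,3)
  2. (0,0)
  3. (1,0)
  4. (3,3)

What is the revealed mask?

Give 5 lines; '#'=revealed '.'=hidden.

Answer: ##...
##...
.....
...#.
...#.

Derivation:
Click 1 (4,3) count=1: revealed 1 new [(4,3)] -> total=1
Click 2 (0,0) count=0: revealed 4 new [(0,0) (0,1) (1,0) (1,1)] -> total=5
Click 3 (1,0) count=1: revealed 0 new [(none)] -> total=5
Click 4 (3,3) count=2: revealed 1 new [(3,3)] -> total=6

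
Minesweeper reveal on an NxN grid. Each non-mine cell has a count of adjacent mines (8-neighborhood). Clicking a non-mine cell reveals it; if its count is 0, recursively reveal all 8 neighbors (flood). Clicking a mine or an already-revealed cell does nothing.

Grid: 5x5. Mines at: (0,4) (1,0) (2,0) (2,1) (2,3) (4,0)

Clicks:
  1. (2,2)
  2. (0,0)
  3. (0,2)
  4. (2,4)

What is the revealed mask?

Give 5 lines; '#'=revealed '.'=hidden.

Click 1 (2,2) count=2: revealed 1 new [(2,2)] -> total=1
Click 2 (0,0) count=1: revealed 1 new [(0,0)] -> total=2
Click 3 (0,2) count=0: revealed 6 new [(0,1) (0,2) (0,3) (1,1) (1,2) (1,3)] -> total=8
Click 4 (2,4) count=1: revealed 1 new [(2,4)] -> total=9

Answer: ####.
.###.
..#.#
.....
.....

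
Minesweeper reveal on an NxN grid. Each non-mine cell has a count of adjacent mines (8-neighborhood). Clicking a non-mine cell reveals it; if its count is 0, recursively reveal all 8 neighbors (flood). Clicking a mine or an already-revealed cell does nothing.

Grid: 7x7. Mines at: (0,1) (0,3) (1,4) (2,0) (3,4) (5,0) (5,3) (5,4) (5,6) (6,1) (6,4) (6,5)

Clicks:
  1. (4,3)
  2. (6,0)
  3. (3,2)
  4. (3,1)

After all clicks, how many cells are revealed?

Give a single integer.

Answer: 13

Derivation:
Click 1 (4,3) count=3: revealed 1 new [(4,3)] -> total=1
Click 2 (6,0) count=2: revealed 1 new [(6,0)] -> total=2
Click 3 (3,2) count=0: revealed 11 new [(1,1) (1,2) (1,3) (2,1) (2,2) (2,3) (3,1) (3,2) (3,3) (4,1) (4,2)] -> total=13
Click 4 (3,1) count=1: revealed 0 new [(none)] -> total=13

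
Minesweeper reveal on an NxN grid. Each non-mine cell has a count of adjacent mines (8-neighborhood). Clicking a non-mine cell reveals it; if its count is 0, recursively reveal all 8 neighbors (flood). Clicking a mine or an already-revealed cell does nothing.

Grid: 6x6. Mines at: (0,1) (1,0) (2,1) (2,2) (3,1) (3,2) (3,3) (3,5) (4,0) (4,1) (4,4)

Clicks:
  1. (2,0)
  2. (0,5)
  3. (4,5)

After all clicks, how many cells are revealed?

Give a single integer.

Answer: 13

Derivation:
Click 1 (2,0) count=3: revealed 1 new [(2,0)] -> total=1
Click 2 (0,5) count=0: revealed 11 new [(0,2) (0,3) (0,4) (0,5) (1,2) (1,3) (1,4) (1,5) (2,3) (2,4) (2,5)] -> total=12
Click 3 (4,5) count=2: revealed 1 new [(4,5)] -> total=13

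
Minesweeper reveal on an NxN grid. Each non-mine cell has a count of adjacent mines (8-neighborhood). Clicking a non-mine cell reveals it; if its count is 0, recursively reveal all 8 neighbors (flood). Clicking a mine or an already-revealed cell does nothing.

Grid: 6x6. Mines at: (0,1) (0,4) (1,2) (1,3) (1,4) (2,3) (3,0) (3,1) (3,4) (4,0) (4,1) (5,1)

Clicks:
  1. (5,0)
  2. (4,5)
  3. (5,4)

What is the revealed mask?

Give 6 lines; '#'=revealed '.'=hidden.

Click 1 (5,0) count=3: revealed 1 new [(5,0)] -> total=1
Click 2 (4,5) count=1: revealed 1 new [(4,5)] -> total=2
Click 3 (5,4) count=0: revealed 7 new [(4,2) (4,3) (4,4) (5,2) (5,3) (5,4) (5,5)] -> total=9

Answer: ......
......
......
......
..####
#.####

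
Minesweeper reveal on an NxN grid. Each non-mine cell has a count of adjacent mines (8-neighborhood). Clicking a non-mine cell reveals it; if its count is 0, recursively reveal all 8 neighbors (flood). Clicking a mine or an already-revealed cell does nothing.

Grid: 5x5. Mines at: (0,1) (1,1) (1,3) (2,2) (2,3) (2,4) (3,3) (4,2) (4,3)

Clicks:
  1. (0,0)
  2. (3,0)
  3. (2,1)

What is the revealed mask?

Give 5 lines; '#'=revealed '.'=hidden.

Answer: #....
.....
##...
##...
##...

Derivation:
Click 1 (0,0) count=2: revealed 1 new [(0,0)] -> total=1
Click 2 (3,0) count=0: revealed 6 new [(2,0) (2,1) (3,0) (3,1) (4,0) (4,1)] -> total=7
Click 3 (2,1) count=2: revealed 0 new [(none)] -> total=7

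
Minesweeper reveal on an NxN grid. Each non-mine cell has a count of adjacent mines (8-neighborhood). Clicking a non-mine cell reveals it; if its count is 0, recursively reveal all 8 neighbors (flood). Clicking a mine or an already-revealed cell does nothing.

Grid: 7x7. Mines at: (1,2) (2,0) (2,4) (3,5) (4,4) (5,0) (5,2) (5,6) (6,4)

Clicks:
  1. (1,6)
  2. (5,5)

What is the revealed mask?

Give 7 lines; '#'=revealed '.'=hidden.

Click 1 (1,6) count=0: revealed 10 new [(0,3) (0,4) (0,5) (0,6) (1,3) (1,4) (1,5) (1,6) (2,5) (2,6)] -> total=10
Click 2 (5,5) count=3: revealed 1 new [(5,5)] -> total=11

Answer: ...####
...####
.....##
.......
.......
.....#.
.......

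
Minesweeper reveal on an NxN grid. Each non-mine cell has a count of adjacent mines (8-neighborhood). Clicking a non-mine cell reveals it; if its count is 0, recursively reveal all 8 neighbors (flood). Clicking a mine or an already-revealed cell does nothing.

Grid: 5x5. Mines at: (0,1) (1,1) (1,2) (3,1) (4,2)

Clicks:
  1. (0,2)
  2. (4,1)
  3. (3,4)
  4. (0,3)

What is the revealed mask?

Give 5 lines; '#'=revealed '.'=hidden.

Answer: ..###
...##
...##
...##
.#.##

Derivation:
Click 1 (0,2) count=3: revealed 1 new [(0,2)] -> total=1
Click 2 (4,1) count=2: revealed 1 new [(4,1)] -> total=2
Click 3 (3,4) count=0: revealed 10 new [(0,3) (0,4) (1,3) (1,4) (2,3) (2,4) (3,3) (3,4) (4,3) (4,4)] -> total=12
Click 4 (0,3) count=1: revealed 0 new [(none)] -> total=12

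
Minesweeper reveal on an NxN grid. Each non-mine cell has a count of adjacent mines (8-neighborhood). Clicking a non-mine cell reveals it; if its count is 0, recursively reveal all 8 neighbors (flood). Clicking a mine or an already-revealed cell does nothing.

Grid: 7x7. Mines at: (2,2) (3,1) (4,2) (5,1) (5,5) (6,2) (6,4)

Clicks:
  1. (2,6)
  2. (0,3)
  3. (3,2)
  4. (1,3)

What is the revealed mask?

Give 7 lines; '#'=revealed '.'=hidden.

Answer: #######
#######
##.####
..#####
...####
.......
.......

Derivation:
Click 1 (2,6) count=0: revealed 28 new [(0,0) (0,1) (0,2) (0,3) (0,4) (0,5) (0,6) (1,0) (1,1) (1,2) (1,3) (1,4) (1,5) (1,6) (2,0) (2,1) (2,3) (2,4) (2,5) (2,6) (3,3) (3,4) (3,5) (3,6) (4,3) (4,4) (4,5) (4,6)] -> total=28
Click 2 (0,3) count=0: revealed 0 new [(none)] -> total=28
Click 3 (3,2) count=3: revealed 1 new [(3,2)] -> total=29
Click 4 (1,3) count=1: revealed 0 new [(none)] -> total=29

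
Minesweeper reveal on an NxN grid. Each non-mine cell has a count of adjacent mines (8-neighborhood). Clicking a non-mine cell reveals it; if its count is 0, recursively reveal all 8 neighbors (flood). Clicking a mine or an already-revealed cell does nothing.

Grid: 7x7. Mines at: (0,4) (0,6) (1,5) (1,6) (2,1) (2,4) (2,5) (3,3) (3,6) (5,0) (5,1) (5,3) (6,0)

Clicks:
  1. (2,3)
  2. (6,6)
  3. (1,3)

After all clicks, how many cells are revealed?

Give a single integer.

Click 1 (2,3) count=2: revealed 1 new [(2,3)] -> total=1
Click 2 (6,6) count=0: revealed 9 new [(4,4) (4,5) (4,6) (5,4) (5,5) (5,6) (6,4) (6,5) (6,6)] -> total=10
Click 3 (1,3) count=2: revealed 1 new [(1,3)] -> total=11

Answer: 11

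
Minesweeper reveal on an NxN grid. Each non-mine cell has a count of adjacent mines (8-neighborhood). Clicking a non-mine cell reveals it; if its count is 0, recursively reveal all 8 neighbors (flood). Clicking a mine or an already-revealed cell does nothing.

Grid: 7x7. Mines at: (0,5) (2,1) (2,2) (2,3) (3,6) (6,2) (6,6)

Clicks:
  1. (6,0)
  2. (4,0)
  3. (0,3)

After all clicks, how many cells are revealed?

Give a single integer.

Answer: 33

Derivation:
Click 1 (6,0) count=0: revealed 23 new [(3,0) (3,1) (3,2) (3,3) (3,4) (3,5) (4,0) (4,1) (4,2) (4,3) (4,4) (4,5) (5,0) (5,1) (5,2) (5,3) (5,4) (5,5) (6,0) (6,1) (6,3) (6,4) (6,5)] -> total=23
Click 2 (4,0) count=0: revealed 0 new [(none)] -> total=23
Click 3 (0,3) count=0: revealed 10 new [(0,0) (0,1) (0,2) (0,3) (0,4) (1,0) (1,1) (1,2) (1,3) (1,4)] -> total=33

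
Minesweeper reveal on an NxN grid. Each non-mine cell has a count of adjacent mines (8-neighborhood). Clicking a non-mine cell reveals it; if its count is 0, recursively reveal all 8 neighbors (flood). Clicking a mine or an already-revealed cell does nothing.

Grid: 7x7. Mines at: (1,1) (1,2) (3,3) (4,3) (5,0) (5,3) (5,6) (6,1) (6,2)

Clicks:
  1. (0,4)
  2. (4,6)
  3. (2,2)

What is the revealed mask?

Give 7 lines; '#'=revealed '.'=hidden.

Answer: ...####
...####
..#####
....###
....###
.......
.......

Derivation:
Click 1 (0,4) count=0: revealed 18 new [(0,3) (0,4) (0,5) (0,6) (1,3) (1,4) (1,5) (1,6) (2,3) (2,4) (2,5) (2,6) (3,4) (3,5) (3,6) (4,4) (4,5) (4,6)] -> total=18
Click 2 (4,6) count=1: revealed 0 new [(none)] -> total=18
Click 3 (2,2) count=3: revealed 1 new [(2,2)] -> total=19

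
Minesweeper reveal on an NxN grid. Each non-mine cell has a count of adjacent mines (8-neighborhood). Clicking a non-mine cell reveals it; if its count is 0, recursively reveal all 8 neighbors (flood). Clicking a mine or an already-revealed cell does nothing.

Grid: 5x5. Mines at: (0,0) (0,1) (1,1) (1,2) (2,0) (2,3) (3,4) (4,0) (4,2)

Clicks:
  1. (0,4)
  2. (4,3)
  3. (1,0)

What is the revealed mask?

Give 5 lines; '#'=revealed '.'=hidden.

Click 1 (0,4) count=0: revealed 4 new [(0,3) (0,4) (1,3) (1,4)] -> total=4
Click 2 (4,3) count=2: revealed 1 new [(4,3)] -> total=5
Click 3 (1,0) count=4: revealed 1 new [(1,0)] -> total=6

Answer: ...##
#..##
.....
.....
...#.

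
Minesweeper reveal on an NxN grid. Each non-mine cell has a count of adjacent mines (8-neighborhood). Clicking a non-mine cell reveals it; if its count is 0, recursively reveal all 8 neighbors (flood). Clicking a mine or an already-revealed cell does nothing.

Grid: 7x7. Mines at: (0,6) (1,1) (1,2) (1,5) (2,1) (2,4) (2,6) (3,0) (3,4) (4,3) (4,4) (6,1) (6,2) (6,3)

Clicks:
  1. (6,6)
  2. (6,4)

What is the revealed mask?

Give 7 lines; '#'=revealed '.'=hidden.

Click 1 (6,6) count=0: revealed 10 new [(3,5) (3,6) (4,5) (4,6) (5,4) (5,5) (5,6) (6,4) (6,5) (6,6)] -> total=10
Click 2 (6,4) count=1: revealed 0 new [(none)] -> total=10

Answer: .......
.......
.......
.....##
.....##
....###
....###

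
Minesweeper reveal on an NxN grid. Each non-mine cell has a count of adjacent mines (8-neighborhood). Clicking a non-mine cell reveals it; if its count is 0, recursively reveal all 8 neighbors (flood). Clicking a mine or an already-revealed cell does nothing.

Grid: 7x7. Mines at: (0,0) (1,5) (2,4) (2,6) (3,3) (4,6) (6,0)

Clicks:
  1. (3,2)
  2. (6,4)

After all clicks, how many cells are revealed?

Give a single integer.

Answer: 35

Derivation:
Click 1 (3,2) count=1: revealed 1 new [(3,2)] -> total=1
Click 2 (6,4) count=0: revealed 34 new [(0,1) (0,2) (0,3) (0,4) (1,0) (1,1) (1,2) (1,3) (1,4) (2,0) (2,1) (2,2) (2,3) (3,0) (3,1) (4,0) (4,1) (4,2) (4,3) (4,4) (4,5) (5,0) (5,1) (5,2) (5,3) (5,4) (5,5) (5,6) (6,1) (6,2) (6,3) (6,4) (6,5) (6,6)] -> total=35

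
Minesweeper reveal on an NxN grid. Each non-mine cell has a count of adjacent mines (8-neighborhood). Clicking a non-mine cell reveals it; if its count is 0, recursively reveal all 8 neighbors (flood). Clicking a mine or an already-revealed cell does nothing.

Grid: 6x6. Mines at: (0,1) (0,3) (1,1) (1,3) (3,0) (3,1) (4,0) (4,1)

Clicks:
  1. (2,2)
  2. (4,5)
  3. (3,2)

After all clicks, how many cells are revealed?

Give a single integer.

Answer: 20

Derivation:
Click 1 (2,2) count=3: revealed 1 new [(2,2)] -> total=1
Click 2 (4,5) count=0: revealed 19 new [(0,4) (0,5) (1,4) (1,5) (2,3) (2,4) (2,5) (3,2) (3,3) (3,4) (3,5) (4,2) (4,3) (4,4) (4,5) (5,2) (5,3) (5,4) (5,5)] -> total=20
Click 3 (3,2) count=2: revealed 0 new [(none)] -> total=20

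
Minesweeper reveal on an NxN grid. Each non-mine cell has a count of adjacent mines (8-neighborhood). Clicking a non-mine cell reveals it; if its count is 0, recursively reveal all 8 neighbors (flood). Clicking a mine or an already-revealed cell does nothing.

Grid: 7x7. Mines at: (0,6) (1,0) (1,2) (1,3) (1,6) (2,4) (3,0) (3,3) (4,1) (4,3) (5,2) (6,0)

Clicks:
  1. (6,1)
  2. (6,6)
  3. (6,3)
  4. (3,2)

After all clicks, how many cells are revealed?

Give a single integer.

Answer: 18

Derivation:
Click 1 (6,1) count=2: revealed 1 new [(6,1)] -> total=1
Click 2 (6,6) count=0: revealed 16 new [(2,5) (2,6) (3,4) (3,5) (3,6) (4,4) (4,5) (4,6) (5,3) (5,4) (5,5) (5,6) (6,3) (6,4) (6,5) (6,6)] -> total=17
Click 3 (6,3) count=1: revealed 0 new [(none)] -> total=17
Click 4 (3,2) count=3: revealed 1 new [(3,2)] -> total=18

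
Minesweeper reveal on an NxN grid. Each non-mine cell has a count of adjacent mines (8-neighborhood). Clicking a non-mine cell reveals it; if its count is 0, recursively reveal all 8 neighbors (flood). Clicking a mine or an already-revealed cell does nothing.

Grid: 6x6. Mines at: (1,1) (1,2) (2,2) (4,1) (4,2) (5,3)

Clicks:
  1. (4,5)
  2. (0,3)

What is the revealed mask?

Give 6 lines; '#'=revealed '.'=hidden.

Answer: ...###
...###
...###
...###
...###
....##

Derivation:
Click 1 (4,5) count=0: revealed 17 new [(0,3) (0,4) (0,5) (1,3) (1,4) (1,5) (2,3) (2,4) (2,5) (3,3) (3,4) (3,5) (4,3) (4,4) (4,5) (5,4) (5,5)] -> total=17
Click 2 (0,3) count=1: revealed 0 new [(none)] -> total=17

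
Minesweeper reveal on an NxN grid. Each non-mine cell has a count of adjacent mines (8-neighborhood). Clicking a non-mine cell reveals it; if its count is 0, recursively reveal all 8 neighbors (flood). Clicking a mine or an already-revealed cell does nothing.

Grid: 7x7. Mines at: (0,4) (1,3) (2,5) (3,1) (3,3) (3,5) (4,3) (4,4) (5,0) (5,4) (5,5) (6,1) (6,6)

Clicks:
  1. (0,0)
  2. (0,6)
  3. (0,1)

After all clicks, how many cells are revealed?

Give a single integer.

Answer: 13

Derivation:
Click 1 (0,0) count=0: revealed 9 new [(0,0) (0,1) (0,2) (1,0) (1,1) (1,2) (2,0) (2,1) (2,2)] -> total=9
Click 2 (0,6) count=0: revealed 4 new [(0,5) (0,6) (1,5) (1,6)] -> total=13
Click 3 (0,1) count=0: revealed 0 new [(none)] -> total=13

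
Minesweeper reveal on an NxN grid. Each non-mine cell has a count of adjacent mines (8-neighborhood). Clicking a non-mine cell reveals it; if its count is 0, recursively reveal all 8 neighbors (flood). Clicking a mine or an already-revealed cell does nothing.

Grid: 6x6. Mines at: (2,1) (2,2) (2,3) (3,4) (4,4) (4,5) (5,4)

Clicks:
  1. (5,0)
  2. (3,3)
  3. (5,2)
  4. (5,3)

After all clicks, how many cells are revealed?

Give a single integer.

Click 1 (5,0) count=0: revealed 12 new [(3,0) (3,1) (3,2) (3,3) (4,0) (4,1) (4,2) (4,3) (5,0) (5,1) (5,2) (5,3)] -> total=12
Click 2 (3,3) count=4: revealed 0 new [(none)] -> total=12
Click 3 (5,2) count=0: revealed 0 new [(none)] -> total=12
Click 4 (5,3) count=2: revealed 0 new [(none)] -> total=12

Answer: 12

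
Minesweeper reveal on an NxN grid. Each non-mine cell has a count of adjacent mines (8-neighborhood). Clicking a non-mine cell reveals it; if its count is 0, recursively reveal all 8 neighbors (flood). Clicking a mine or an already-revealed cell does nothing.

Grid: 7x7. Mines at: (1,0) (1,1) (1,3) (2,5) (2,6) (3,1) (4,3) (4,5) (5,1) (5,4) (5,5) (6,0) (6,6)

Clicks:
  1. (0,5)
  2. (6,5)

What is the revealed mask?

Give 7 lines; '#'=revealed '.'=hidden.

Click 1 (0,5) count=0: revealed 6 new [(0,4) (0,5) (0,6) (1,4) (1,5) (1,6)] -> total=6
Click 2 (6,5) count=3: revealed 1 new [(6,5)] -> total=7

Answer: ....###
....###
.......
.......
.......
.......
.....#.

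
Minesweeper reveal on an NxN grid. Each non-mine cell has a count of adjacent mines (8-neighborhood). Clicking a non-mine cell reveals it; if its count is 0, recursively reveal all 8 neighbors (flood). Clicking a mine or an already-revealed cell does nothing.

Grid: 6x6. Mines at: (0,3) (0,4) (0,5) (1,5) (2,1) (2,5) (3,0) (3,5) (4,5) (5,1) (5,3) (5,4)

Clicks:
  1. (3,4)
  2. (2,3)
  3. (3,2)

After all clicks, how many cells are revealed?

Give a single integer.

Click 1 (3,4) count=3: revealed 1 new [(3,4)] -> total=1
Click 2 (2,3) count=0: revealed 11 new [(1,2) (1,3) (1,4) (2,2) (2,3) (2,4) (3,2) (3,3) (4,2) (4,3) (4,4)] -> total=12
Click 3 (3,2) count=1: revealed 0 new [(none)] -> total=12

Answer: 12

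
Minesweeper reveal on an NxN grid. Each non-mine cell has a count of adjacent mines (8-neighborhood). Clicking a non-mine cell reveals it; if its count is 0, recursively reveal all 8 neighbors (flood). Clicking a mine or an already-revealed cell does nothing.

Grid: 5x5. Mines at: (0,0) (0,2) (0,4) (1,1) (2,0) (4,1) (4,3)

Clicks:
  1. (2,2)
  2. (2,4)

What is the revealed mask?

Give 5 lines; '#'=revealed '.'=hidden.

Click 1 (2,2) count=1: revealed 1 new [(2,2)] -> total=1
Click 2 (2,4) count=0: revealed 8 new [(1,2) (1,3) (1,4) (2,3) (2,4) (3,2) (3,3) (3,4)] -> total=9

Answer: .....
..###
..###
..###
.....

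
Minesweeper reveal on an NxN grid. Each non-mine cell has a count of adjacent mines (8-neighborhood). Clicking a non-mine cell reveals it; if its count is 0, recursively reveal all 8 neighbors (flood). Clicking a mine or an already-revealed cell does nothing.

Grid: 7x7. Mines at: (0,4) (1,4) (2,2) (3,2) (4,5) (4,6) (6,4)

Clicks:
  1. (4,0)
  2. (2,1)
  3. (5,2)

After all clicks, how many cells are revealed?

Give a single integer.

Answer: 24

Derivation:
Click 1 (4,0) count=0: revealed 24 new [(0,0) (0,1) (0,2) (0,3) (1,0) (1,1) (1,2) (1,3) (2,0) (2,1) (3,0) (3,1) (4,0) (4,1) (4,2) (4,3) (5,0) (5,1) (5,2) (5,3) (6,0) (6,1) (6,2) (6,3)] -> total=24
Click 2 (2,1) count=2: revealed 0 new [(none)] -> total=24
Click 3 (5,2) count=0: revealed 0 new [(none)] -> total=24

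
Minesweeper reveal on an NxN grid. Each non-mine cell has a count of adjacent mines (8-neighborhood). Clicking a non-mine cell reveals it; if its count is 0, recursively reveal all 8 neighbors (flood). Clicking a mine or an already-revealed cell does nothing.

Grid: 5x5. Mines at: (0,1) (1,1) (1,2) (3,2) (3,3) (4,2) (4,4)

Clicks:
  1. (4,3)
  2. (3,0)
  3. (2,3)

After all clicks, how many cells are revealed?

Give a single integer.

Answer: 8

Derivation:
Click 1 (4,3) count=4: revealed 1 new [(4,3)] -> total=1
Click 2 (3,0) count=0: revealed 6 new [(2,0) (2,1) (3,0) (3,1) (4,0) (4,1)] -> total=7
Click 3 (2,3) count=3: revealed 1 new [(2,3)] -> total=8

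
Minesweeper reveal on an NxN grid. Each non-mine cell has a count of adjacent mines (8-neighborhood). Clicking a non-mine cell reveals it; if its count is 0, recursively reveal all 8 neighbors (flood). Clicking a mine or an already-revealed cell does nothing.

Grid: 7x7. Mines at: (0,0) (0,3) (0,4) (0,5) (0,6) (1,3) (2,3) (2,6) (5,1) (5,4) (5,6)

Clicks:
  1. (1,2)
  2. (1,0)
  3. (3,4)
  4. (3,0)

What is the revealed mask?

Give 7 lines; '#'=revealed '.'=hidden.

Click 1 (1,2) count=3: revealed 1 new [(1,2)] -> total=1
Click 2 (1,0) count=1: revealed 1 new [(1,0)] -> total=2
Click 3 (3,4) count=1: revealed 1 new [(3,4)] -> total=3
Click 4 (3,0) count=0: revealed 10 new [(1,1) (2,0) (2,1) (2,2) (3,0) (3,1) (3,2) (4,0) (4,1) (4,2)] -> total=13

Answer: .......
###....
###....
###.#..
###....
.......
.......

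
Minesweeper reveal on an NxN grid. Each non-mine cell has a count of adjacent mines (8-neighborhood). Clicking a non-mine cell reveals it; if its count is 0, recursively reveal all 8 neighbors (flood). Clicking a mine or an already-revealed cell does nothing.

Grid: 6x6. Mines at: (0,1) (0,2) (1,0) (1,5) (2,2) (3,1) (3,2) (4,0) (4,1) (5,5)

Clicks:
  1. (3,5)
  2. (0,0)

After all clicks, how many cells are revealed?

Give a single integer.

Answer: 10

Derivation:
Click 1 (3,5) count=0: revealed 9 new [(2,3) (2,4) (2,5) (3,3) (3,4) (3,5) (4,3) (4,4) (4,5)] -> total=9
Click 2 (0,0) count=2: revealed 1 new [(0,0)] -> total=10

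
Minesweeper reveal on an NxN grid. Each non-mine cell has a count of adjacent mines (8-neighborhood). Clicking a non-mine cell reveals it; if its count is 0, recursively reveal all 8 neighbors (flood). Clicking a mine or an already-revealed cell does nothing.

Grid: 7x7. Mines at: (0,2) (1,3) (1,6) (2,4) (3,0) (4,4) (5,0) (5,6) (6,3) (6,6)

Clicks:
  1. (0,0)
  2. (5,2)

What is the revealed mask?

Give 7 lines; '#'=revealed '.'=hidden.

Answer: ##.....
##.....
##.....
.......
.......
..#....
.......

Derivation:
Click 1 (0,0) count=0: revealed 6 new [(0,0) (0,1) (1,0) (1,1) (2,0) (2,1)] -> total=6
Click 2 (5,2) count=1: revealed 1 new [(5,2)] -> total=7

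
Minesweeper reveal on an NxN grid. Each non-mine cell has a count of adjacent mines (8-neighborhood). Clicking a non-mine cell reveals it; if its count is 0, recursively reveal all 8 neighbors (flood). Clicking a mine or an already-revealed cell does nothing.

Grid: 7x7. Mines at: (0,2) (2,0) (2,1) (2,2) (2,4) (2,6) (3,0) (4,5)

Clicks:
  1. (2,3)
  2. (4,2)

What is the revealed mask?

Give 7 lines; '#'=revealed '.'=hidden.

Click 1 (2,3) count=2: revealed 1 new [(2,3)] -> total=1
Click 2 (4,2) count=0: revealed 23 new [(3,1) (3,2) (3,3) (3,4) (4,0) (4,1) (4,2) (4,3) (4,4) (5,0) (5,1) (5,2) (5,3) (5,4) (5,5) (5,6) (6,0) (6,1) (6,2) (6,3) (6,4) (6,5) (6,6)] -> total=24

Answer: .......
.......
...#...
.####..
#####..
#######
#######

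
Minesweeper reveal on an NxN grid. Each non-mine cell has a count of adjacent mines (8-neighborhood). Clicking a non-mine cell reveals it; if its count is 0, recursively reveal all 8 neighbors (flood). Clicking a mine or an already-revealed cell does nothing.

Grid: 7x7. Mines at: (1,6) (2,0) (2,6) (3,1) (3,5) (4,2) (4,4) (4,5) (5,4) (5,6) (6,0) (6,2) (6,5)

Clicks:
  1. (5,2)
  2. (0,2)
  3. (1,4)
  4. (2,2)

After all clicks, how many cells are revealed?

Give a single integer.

Click 1 (5,2) count=2: revealed 1 new [(5,2)] -> total=1
Click 2 (0,2) count=0: revealed 20 new [(0,0) (0,1) (0,2) (0,3) (0,4) (0,5) (1,0) (1,1) (1,2) (1,3) (1,4) (1,5) (2,1) (2,2) (2,3) (2,4) (2,5) (3,2) (3,3) (3,4)] -> total=21
Click 3 (1,4) count=0: revealed 0 new [(none)] -> total=21
Click 4 (2,2) count=1: revealed 0 new [(none)] -> total=21

Answer: 21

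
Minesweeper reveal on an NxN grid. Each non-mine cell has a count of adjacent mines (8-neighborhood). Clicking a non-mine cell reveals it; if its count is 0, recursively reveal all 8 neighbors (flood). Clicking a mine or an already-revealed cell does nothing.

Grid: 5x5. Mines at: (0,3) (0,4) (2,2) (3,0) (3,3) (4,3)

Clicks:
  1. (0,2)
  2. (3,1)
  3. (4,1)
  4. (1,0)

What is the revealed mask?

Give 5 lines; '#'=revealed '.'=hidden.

Answer: ###..
###..
##...
.#...
.#...

Derivation:
Click 1 (0,2) count=1: revealed 1 new [(0,2)] -> total=1
Click 2 (3,1) count=2: revealed 1 new [(3,1)] -> total=2
Click 3 (4,1) count=1: revealed 1 new [(4,1)] -> total=3
Click 4 (1,0) count=0: revealed 7 new [(0,0) (0,1) (1,0) (1,1) (1,2) (2,0) (2,1)] -> total=10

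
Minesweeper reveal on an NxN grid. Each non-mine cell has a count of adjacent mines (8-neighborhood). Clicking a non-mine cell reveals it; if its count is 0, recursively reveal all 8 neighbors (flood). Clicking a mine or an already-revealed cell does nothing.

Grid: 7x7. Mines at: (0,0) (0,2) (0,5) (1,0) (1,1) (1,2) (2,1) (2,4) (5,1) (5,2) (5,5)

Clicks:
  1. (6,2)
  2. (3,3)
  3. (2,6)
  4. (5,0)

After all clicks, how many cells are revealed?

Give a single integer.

Click 1 (6,2) count=2: revealed 1 new [(6,2)] -> total=1
Click 2 (3,3) count=1: revealed 1 new [(3,3)] -> total=2
Click 3 (2,6) count=0: revealed 8 new [(1,5) (1,6) (2,5) (2,6) (3,5) (3,6) (4,5) (4,6)] -> total=10
Click 4 (5,0) count=1: revealed 1 new [(5,0)] -> total=11

Answer: 11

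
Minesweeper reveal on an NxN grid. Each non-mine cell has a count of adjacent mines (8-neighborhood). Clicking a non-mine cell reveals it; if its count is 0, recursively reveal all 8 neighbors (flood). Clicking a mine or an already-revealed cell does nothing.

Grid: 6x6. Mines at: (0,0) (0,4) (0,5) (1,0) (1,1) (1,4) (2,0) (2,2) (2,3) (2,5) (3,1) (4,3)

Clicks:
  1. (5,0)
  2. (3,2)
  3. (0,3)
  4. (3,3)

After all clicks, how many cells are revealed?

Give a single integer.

Click 1 (5,0) count=0: revealed 6 new [(4,0) (4,1) (4,2) (5,0) (5,1) (5,2)] -> total=6
Click 2 (3,2) count=4: revealed 1 new [(3,2)] -> total=7
Click 3 (0,3) count=2: revealed 1 new [(0,3)] -> total=8
Click 4 (3,3) count=3: revealed 1 new [(3,3)] -> total=9

Answer: 9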